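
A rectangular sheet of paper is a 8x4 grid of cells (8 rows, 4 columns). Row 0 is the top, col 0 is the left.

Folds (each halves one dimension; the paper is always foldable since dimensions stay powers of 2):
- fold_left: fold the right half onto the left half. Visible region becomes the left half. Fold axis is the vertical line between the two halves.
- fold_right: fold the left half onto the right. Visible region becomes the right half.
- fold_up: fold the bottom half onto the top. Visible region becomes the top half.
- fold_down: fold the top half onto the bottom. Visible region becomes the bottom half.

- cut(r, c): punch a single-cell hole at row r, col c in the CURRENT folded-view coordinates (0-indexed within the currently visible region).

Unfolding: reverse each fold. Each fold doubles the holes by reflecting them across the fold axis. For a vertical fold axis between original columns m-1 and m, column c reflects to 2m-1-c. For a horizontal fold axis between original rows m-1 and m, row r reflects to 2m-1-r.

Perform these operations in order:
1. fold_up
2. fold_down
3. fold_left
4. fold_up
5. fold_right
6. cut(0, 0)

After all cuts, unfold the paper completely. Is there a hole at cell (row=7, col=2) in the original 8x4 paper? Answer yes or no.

Answer: yes

Derivation:
Op 1 fold_up: fold axis h@4; visible region now rows[0,4) x cols[0,4) = 4x4
Op 2 fold_down: fold axis h@2; visible region now rows[2,4) x cols[0,4) = 2x4
Op 3 fold_left: fold axis v@2; visible region now rows[2,4) x cols[0,2) = 2x2
Op 4 fold_up: fold axis h@3; visible region now rows[2,3) x cols[0,2) = 1x2
Op 5 fold_right: fold axis v@1; visible region now rows[2,3) x cols[1,2) = 1x1
Op 6 cut(0, 0): punch at orig (2,1); cuts so far [(2, 1)]; region rows[2,3) x cols[1,2) = 1x1
Unfold 1 (reflect across v@1): 2 holes -> [(2, 0), (2, 1)]
Unfold 2 (reflect across h@3): 4 holes -> [(2, 0), (2, 1), (3, 0), (3, 1)]
Unfold 3 (reflect across v@2): 8 holes -> [(2, 0), (2, 1), (2, 2), (2, 3), (3, 0), (3, 1), (3, 2), (3, 3)]
Unfold 4 (reflect across h@2): 16 holes -> [(0, 0), (0, 1), (0, 2), (0, 3), (1, 0), (1, 1), (1, 2), (1, 3), (2, 0), (2, 1), (2, 2), (2, 3), (3, 0), (3, 1), (3, 2), (3, 3)]
Unfold 5 (reflect across h@4): 32 holes -> [(0, 0), (0, 1), (0, 2), (0, 3), (1, 0), (1, 1), (1, 2), (1, 3), (2, 0), (2, 1), (2, 2), (2, 3), (3, 0), (3, 1), (3, 2), (3, 3), (4, 0), (4, 1), (4, 2), (4, 3), (5, 0), (5, 1), (5, 2), (5, 3), (6, 0), (6, 1), (6, 2), (6, 3), (7, 0), (7, 1), (7, 2), (7, 3)]
Holes: [(0, 0), (0, 1), (0, 2), (0, 3), (1, 0), (1, 1), (1, 2), (1, 3), (2, 0), (2, 1), (2, 2), (2, 3), (3, 0), (3, 1), (3, 2), (3, 3), (4, 0), (4, 1), (4, 2), (4, 3), (5, 0), (5, 1), (5, 2), (5, 3), (6, 0), (6, 1), (6, 2), (6, 3), (7, 0), (7, 1), (7, 2), (7, 3)]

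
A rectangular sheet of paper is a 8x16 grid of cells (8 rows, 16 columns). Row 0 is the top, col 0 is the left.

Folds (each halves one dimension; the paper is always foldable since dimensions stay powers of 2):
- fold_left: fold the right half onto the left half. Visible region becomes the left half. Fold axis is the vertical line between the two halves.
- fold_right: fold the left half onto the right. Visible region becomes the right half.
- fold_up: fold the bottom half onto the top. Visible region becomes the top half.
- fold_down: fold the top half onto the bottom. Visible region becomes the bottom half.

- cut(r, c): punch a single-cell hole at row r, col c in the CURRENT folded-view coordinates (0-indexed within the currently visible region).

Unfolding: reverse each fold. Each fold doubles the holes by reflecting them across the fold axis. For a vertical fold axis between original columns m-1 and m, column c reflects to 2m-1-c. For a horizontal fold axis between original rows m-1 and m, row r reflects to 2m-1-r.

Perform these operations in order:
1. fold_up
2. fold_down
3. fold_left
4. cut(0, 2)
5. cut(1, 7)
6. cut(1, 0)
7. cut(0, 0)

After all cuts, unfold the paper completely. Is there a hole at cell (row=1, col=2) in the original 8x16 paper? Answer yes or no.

Answer: yes

Derivation:
Op 1 fold_up: fold axis h@4; visible region now rows[0,4) x cols[0,16) = 4x16
Op 2 fold_down: fold axis h@2; visible region now rows[2,4) x cols[0,16) = 2x16
Op 3 fold_left: fold axis v@8; visible region now rows[2,4) x cols[0,8) = 2x8
Op 4 cut(0, 2): punch at orig (2,2); cuts so far [(2, 2)]; region rows[2,4) x cols[0,8) = 2x8
Op 5 cut(1, 7): punch at orig (3,7); cuts so far [(2, 2), (3, 7)]; region rows[2,4) x cols[0,8) = 2x8
Op 6 cut(1, 0): punch at orig (3,0); cuts so far [(2, 2), (3, 0), (3, 7)]; region rows[2,4) x cols[0,8) = 2x8
Op 7 cut(0, 0): punch at orig (2,0); cuts so far [(2, 0), (2, 2), (3, 0), (3, 7)]; region rows[2,4) x cols[0,8) = 2x8
Unfold 1 (reflect across v@8): 8 holes -> [(2, 0), (2, 2), (2, 13), (2, 15), (3, 0), (3, 7), (3, 8), (3, 15)]
Unfold 2 (reflect across h@2): 16 holes -> [(0, 0), (0, 7), (0, 8), (0, 15), (1, 0), (1, 2), (1, 13), (1, 15), (2, 0), (2, 2), (2, 13), (2, 15), (3, 0), (3, 7), (3, 8), (3, 15)]
Unfold 3 (reflect across h@4): 32 holes -> [(0, 0), (0, 7), (0, 8), (0, 15), (1, 0), (1, 2), (1, 13), (1, 15), (2, 0), (2, 2), (2, 13), (2, 15), (3, 0), (3, 7), (3, 8), (3, 15), (4, 0), (4, 7), (4, 8), (4, 15), (5, 0), (5, 2), (5, 13), (5, 15), (6, 0), (6, 2), (6, 13), (6, 15), (7, 0), (7, 7), (7, 8), (7, 15)]
Holes: [(0, 0), (0, 7), (0, 8), (0, 15), (1, 0), (1, 2), (1, 13), (1, 15), (2, 0), (2, 2), (2, 13), (2, 15), (3, 0), (3, 7), (3, 8), (3, 15), (4, 0), (4, 7), (4, 8), (4, 15), (5, 0), (5, 2), (5, 13), (5, 15), (6, 0), (6, 2), (6, 13), (6, 15), (7, 0), (7, 7), (7, 8), (7, 15)]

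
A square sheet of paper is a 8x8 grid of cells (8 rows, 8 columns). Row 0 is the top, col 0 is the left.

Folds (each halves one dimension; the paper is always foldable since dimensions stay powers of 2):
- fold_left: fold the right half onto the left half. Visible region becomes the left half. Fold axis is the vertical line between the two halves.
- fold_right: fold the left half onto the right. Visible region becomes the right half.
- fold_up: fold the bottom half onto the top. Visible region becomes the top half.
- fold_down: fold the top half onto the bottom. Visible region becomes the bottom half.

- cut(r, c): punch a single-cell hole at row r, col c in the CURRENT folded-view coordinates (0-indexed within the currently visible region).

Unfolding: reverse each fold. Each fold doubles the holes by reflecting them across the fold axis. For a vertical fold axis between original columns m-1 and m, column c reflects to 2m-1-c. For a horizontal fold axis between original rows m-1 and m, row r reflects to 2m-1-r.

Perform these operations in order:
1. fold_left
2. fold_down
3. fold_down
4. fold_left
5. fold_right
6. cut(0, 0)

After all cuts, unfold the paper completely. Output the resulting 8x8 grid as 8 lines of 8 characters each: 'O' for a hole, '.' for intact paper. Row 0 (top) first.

Op 1 fold_left: fold axis v@4; visible region now rows[0,8) x cols[0,4) = 8x4
Op 2 fold_down: fold axis h@4; visible region now rows[4,8) x cols[0,4) = 4x4
Op 3 fold_down: fold axis h@6; visible region now rows[6,8) x cols[0,4) = 2x4
Op 4 fold_left: fold axis v@2; visible region now rows[6,8) x cols[0,2) = 2x2
Op 5 fold_right: fold axis v@1; visible region now rows[6,8) x cols[1,2) = 2x1
Op 6 cut(0, 0): punch at orig (6,1); cuts so far [(6, 1)]; region rows[6,8) x cols[1,2) = 2x1
Unfold 1 (reflect across v@1): 2 holes -> [(6, 0), (6, 1)]
Unfold 2 (reflect across v@2): 4 holes -> [(6, 0), (6, 1), (6, 2), (6, 3)]
Unfold 3 (reflect across h@6): 8 holes -> [(5, 0), (5, 1), (5, 2), (5, 3), (6, 0), (6, 1), (6, 2), (6, 3)]
Unfold 4 (reflect across h@4): 16 holes -> [(1, 0), (1, 1), (1, 2), (1, 3), (2, 0), (2, 1), (2, 2), (2, 3), (5, 0), (5, 1), (5, 2), (5, 3), (6, 0), (6, 1), (6, 2), (6, 3)]
Unfold 5 (reflect across v@4): 32 holes -> [(1, 0), (1, 1), (1, 2), (1, 3), (1, 4), (1, 5), (1, 6), (1, 7), (2, 0), (2, 1), (2, 2), (2, 3), (2, 4), (2, 5), (2, 6), (2, 7), (5, 0), (5, 1), (5, 2), (5, 3), (5, 4), (5, 5), (5, 6), (5, 7), (6, 0), (6, 1), (6, 2), (6, 3), (6, 4), (6, 5), (6, 6), (6, 7)]

Answer: ........
OOOOOOOO
OOOOOOOO
........
........
OOOOOOOO
OOOOOOOO
........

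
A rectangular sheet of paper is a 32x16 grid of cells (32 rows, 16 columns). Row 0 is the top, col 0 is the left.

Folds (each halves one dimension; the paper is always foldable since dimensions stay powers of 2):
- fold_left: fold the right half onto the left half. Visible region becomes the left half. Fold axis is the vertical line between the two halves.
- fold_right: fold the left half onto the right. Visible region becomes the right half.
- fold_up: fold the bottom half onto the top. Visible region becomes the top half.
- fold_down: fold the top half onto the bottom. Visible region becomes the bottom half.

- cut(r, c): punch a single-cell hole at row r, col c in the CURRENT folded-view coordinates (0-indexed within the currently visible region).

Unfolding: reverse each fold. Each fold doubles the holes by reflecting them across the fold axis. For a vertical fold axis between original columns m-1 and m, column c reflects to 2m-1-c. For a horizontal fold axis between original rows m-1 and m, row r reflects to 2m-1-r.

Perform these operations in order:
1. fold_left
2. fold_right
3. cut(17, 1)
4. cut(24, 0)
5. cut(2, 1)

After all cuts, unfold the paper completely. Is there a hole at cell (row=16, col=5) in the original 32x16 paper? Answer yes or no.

Answer: no

Derivation:
Op 1 fold_left: fold axis v@8; visible region now rows[0,32) x cols[0,8) = 32x8
Op 2 fold_right: fold axis v@4; visible region now rows[0,32) x cols[4,8) = 32x4
Op 3 cut(17, 1): punch at orig (17,5); cuts so far [(17, 5)]; region rows[0,32) x cols[4,8) = 32x4
Op 4 cut(24, 0): punch at orig (24,4); cuts so far [(17, 5), (24, 4)]; region rows[0,32) x cols[4,8) = 32x4
Op 5 cut(2, 1): punch at orig (2,5); cuts so far [(2, 5), (17, 5), (24, 4)]; region rows[0,32) x cols[4,8) = 32x4
Unfold 1 (reflect across v@4): 6 holes -> [(2, 2), (2, 5), (17, 2), (17, 5), (24, 3), (24, 4)]
Unfold 2 (reflect across v@8): 12 holes -> [(2, 2), (2, 5), (2, 10), (2, 13), (17, 2), (17, 5), (17, 10), (17, 13), (24, 3), (24, 4), (24, 11), (24, 12)]
Holes: [(2, 2), (2, 5), (2, 10), (2, 13), (17, 2), (17, 5), (17, 10), (17, 13), (24, 3), (24, 4), (24, 11), (24, 12)]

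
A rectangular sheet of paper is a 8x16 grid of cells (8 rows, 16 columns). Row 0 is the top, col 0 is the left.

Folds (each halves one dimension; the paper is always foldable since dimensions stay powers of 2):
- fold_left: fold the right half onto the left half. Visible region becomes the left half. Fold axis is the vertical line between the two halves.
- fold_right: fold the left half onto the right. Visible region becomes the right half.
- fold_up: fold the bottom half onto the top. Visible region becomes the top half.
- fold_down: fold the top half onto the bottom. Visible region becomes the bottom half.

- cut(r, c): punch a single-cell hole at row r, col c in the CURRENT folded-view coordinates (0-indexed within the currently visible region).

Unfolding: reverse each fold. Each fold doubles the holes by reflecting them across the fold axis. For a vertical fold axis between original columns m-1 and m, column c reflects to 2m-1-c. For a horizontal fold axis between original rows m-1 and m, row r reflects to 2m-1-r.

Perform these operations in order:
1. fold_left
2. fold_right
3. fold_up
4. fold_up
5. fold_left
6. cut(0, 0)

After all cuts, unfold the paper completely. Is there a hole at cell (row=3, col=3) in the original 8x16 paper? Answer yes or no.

Op 1 fold_left: fold axis v@8; visible region now rows[0,8) x cols[0,8) = 8x8
Op 2 fold_right: fold axis v@4; visible region now rows[0,8) x cols[4,8) = 8x4
Op 3 fold_up: fold axis h@4; visible region now rows[0,4) x cols[4,8) = 4x4
Op 4 fold_up: fold axis h@2; visible region now rows[0,2) x cols[4,8) = 2x4
Op 5 fold_left: fold axis v@6; visible region now rows[0,2) x cols[4,6) = 2x2
Op 6 cut(0, 0): punch at orig (0,4); cuts so far [(0, 4)]; region rows[0,2) x cols[4,6) = 2x2
Unfold 1 (reflect across v@6): 2 holes -> [(0, 4), (0, 7)]
Unfold 2 (reflect across h@2): 4 holes -> [(0, 4), (0, 7), (3, 4), (3, 7)]
Unfold 3 (reflect across h@4): 8 holes -> [(0, 4), (0, 7), (3, 4), (3, 7), (4, 4), (4, 7), (7, 4), (7, 7)]
Unfold 4 (reflect across v@4): 16 holes -> [(0, 0), (0, 3), (0, 4), (0, 7), (3, 0), (3, 3), (3, 4), (3, 7), (4, 0), (4, 3), (4, 4), (4, 7), (7, 0), (7, 3), (7, 4), (7, 7)]
Unfold 5 (reflect across v@8): 32 holes -> [(0, 0), (0, 3), (0, 4), (0, 7), (0, 8), (0, 11), (0, 12), (0, 15), (3, 0), (3, 3), (3, 4), (3, 7), (3, 8), (3, 11), (3, 12), (3, 15), (4, 0), (4, 3), (4, 4), (4, 7), (4, 8), (4, 11), (4, 12), (4, 15), (7, 0), (7, 3), (7, 4), (7, 7), (7, 8), (7, 11), (7, 12), (7, 15)]
Holes: [(0, 0), (0, 3), (0, 4), (0, 7), (0, 8), (0, 11), (0, 12), (0, 15), (3, 0), (3, 3), (3, 4), (3, 7), (3, 8), (3, 11), (3, 12), (3, 15), (4, 0), (4, 3), (4, 4), (4, 7), (4, 8), (4, 11), (4, 12), (4, 15), (7, 0), (7, 3), (7, 4), (7, 7), (7, 8), (7, 11), (7, 12), (7, 15)]

Answer: yes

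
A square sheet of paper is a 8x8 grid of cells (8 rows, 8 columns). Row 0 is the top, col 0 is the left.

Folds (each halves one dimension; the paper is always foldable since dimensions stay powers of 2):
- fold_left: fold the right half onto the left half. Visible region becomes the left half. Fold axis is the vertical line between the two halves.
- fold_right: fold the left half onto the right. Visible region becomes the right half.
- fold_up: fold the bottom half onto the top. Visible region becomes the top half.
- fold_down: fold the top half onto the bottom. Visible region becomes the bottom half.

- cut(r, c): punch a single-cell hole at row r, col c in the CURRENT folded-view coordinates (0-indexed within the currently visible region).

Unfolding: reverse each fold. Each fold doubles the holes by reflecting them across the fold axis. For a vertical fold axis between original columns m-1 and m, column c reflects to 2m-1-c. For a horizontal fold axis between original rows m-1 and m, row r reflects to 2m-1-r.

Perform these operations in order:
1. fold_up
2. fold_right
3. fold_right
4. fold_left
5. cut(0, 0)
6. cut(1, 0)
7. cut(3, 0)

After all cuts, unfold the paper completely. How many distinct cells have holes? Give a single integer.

Op 1 fold_up: fold axis h@4; visible region now rows[0,4) x cols[0,8) = 4x8
Op 2 fold_right: fold axis v@4; visible region now rows[0,4) x cols[4,8) = 4x4
Op 3 fold_right: fold axis v@6; visible region now rows[0,4) x cols[6,8) = 4x2
Op 4 fold_left: fold axis v@7; visible region now rows[0,4) x cols[6,7) = 4x1
Op 5 cut(0, 0): punch at orig (0,6); cuts so far [(0, 6)]; region rows[0,4) x cols[6,7) = 4x1
Op 6 cut(1, 0): punch at orig (1,6); cuts so far [(0, 6), (1, 6)]; region rows[0,4) x cols[6,7) = 4x1
Op 7 cut(3, 0): punch at orig (3,6); cuts so far [(0, 6), (1, 6), (3, 6)]; region rows[0,4) x cols[6,7) = 4x1
Unfold 1 (reflect across v@7): 6 holes -> [(0, 6), (0, 7), (1, 6), (1, 7), (3, 6), (3, 7)]
Unfold 2 (reflect across v@6): 12 holes -> [(0, 4), (0, 5), (0, 6), (0, 7), (1, 4), (1, 5), (1, 6), (1, 7), (3, 4), (3, 5), (3, 6), (3, 7)]
Unfold 3 (reflect across v@4): 24 holes -> [(0, 0), (0, 1), (0, 2), (0, 3), (0, 4), (0, 5), (0, 6), (0, 7), (1, 0), (1, 1), (1, 2), (1, 3), (1, 4), (1, 5), (1, 6), (1, 7), (3, 0), (3, 1), (3, 2), (3, 3), (3, 4), (3, 5), (3, 6), (3, 7)]
Unfold 4 (reflect across h@4): 48 holes -> [(0, 0), (0, 1), (0, 2), (0, 3), (0, 4), (0, 5), (0, 6), (0, 7), (1, 0), (1, 1), (1, 2), (1, 3), (1, 4), (1, 5), (1, 6), (1, 7), (3, 0), (3, 1), (3, 2), (3, 3), (3, 4), (3, 5), (3, 6), (3, 7), (4, 0), (4, 1), (4, 2), (4, 3), (4, 4), (4, 5), (4, 6), (4, 7), (6, 0), (6, 1), (6, 2), (6, 3), (6, 4), (6, 5), (6, 6), (6, 7), (7, 0), (7, 1), (7, 2), (7, 3), (7, 4), (7, 5), (7, 6), (7, 7)]

Answer: 48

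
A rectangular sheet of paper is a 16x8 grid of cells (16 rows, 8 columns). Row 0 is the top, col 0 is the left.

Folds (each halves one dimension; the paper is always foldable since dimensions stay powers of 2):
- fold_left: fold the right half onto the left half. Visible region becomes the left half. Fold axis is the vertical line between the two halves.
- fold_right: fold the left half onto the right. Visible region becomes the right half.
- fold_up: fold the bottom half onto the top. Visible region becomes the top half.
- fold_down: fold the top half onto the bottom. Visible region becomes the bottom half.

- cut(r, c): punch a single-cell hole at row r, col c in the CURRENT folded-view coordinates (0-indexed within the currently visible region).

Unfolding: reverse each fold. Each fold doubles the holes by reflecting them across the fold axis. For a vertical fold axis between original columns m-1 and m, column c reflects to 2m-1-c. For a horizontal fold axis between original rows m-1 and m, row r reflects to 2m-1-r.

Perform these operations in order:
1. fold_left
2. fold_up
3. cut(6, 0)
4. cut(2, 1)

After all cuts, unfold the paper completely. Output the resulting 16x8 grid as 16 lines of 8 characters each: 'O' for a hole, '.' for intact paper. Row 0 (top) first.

Op 1 fold_left: fold axis v@4; visible region now rows[0,16) x cols[0,4) = 16x4
Op 2 fold_up: fold axis h@8; visible region now rows[0,8) x cols[0,4) = 8x4
Op 3 cut(6, 0): punch at orig (6,0); cuts so far [(6, 0)]; region rows[0,8) x cols[0,4) = 8x4
Op 4 cut(2, 1): punch at orig (2,1); cuts so far [(2, 1), (6, 0)]; region rows[0,8) x cols[0,4) = 8x4
Unfold 1 (reflect across h@8): 4 holes -> [(2, 1), (6, 0), (9, 0), (13, 1)]
Unfold 2 (reflect across v@4): 8 holes -> [(2, 1), (2, 6), (6, 0), (6, 7), (9, 0), (9, 7), (13, 1), (13, 6)]

Answer: ........
........
.O....O.
........
........
........
O......O
........
........
O......O
........
........
........
.O....O.
........
........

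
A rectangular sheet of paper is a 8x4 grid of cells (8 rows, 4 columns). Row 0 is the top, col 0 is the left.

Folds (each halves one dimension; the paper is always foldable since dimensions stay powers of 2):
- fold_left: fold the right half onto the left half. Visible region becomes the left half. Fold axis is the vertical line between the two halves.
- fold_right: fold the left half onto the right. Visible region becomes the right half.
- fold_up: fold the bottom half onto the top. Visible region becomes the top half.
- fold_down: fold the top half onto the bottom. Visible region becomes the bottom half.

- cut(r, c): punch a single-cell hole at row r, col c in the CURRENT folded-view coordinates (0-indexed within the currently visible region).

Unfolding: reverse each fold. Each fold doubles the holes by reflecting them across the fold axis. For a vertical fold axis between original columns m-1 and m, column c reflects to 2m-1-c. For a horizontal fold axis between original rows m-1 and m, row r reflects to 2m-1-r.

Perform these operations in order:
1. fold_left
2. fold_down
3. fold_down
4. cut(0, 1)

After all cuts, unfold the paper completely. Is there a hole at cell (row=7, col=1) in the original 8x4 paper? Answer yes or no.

Op 1 fold_left: fold axis v@2; visible region now rows[0,8) x cols[0,2) = 8x2
Op 2 fold_down: fold axis h@4; visible region now rows[4,8) x cols[0,2) = 4x2
Op 3 fold_down: fold axis h@6; visible region now rows[6,8) x cols[0,2) = 2x2
Op 4 cut(0, 1): punch at orig (6,1); cuts so far [(6, 1)]; region rows[6,8) x cols[0,2) = 2x2
Unfold 1 (reflect across h@6): 2 holes -> [(5, 1), (6, 1)]
Unfold 2 (reflect across h@4): 4 holes -> [(1, 1), (2, 1), (5, 1), (6, 1)]
Unfold 3 (reflect across v@2): 8 holes -> [(1, 1), (1, 2), (2, 1), (2, 2), (5, 1), (5, 2), (6, 1), (6, 2)]
Holes: [(1, 1), (1, 2), (2, 1), (2, 2), (5, 1), (5, 2), (6, 1), (6, 2)]

Answer: no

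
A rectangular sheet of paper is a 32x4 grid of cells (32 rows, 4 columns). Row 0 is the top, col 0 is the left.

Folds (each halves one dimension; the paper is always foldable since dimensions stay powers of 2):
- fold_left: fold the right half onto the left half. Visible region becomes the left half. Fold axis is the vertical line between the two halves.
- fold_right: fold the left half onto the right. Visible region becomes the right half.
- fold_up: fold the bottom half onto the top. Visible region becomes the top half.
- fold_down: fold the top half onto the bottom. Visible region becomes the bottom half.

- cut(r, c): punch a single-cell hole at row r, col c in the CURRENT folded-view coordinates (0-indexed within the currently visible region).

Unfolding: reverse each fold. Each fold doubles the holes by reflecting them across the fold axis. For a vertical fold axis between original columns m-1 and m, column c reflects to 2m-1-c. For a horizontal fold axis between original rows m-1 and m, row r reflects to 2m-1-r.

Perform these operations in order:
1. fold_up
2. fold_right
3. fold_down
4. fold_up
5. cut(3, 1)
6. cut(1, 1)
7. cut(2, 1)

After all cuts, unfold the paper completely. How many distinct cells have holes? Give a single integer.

Op 1 fold_up: fold axis h@16; visible region now rows[0,16) x cols[0,4) = 16x4
Op 2 fold_right: fold axis v@2; visible region now rows[0,16) x cols[2,4) = 16x2
Op 3 fold_down: fold axis h@8; visible region now rows[8,16) x cols[2,4) = 8x2
Op 4 fold_up: fold axis h@12; visible region now rows[8,12) x cols[2,4) = 4x2
Op 5 cut(3, 1): punch at orig (11,3); cuts so far [(11, 3)]; region rows[8,12) x cols[2,4) = 4x2
Op 6 cut(1, 1): punch at orig (9,3); cuts so far [(9, 3), (11, 3)]; region rows[8,12) x cols[2,4) = 4x2
Op 7 cut(2, 1): punch at orig (10,3); cuts so far [(9, 3), (10, 3), (11, 3)]; region rows[8,12) x cols[2,4) = 4x2
Unfold 1 (reflect across h@12): 6 holes -> [(9, 3), (10, 3), (11, 3), (12, 3), (13, 3), (14, 3)]
Unfold 2 (reflect across h@8): 12 holes -> [(1, 3), (2, 3), (3, 3), (4, 3), (5, 3), (6, 3), (9, 3), (10, 3), (11, 3), (12, 3), (13, 3), (14, 3)]
Unfold 3 (reflect across v@2): 24 holes -> [(1, 0), (1, 3), (2, 0), (2, 3), (3, 0), (3, 3), (4, 0), (4, 3), (5, 0), (5, 3), (6, 0), (6, 3), (9, 0), (9, 3), (10, 0), (10, 3), (11, 0), (11, 3), (12, 0), (12, 3), (13, 0), (13, 3), (14, 0), (14, 3)]
Unfold 4 (reflect across h@16): 48 holes -> [(1, 0), (1, 3), (2, 0), (2, 3), (3, 0), (3, 3), (4, 0), (4, 3), (5, 0), (5, 3), (6, 0), (6, 3), (9, 0), (9, 3), (10, 0), (10, 3), (11, 0), (11, 3), (12, 0), (12, 3), (13, 0), (13, 3), (14, 0), (14, 3), (17, 0), (17, 3), (18, 0), (18, 3), (19, 0), (19, 3), (20, 0), (20, 3), (21, 0), (21, 3), (22, 0), (22, 3), (25, 0), (25, 3), (26, 0), (26, 3), (27, 0), (27, 3), (28, 0), (28, 3), (29, 0), (29, 3), (30, 0), (30, 3)]

Answer: 48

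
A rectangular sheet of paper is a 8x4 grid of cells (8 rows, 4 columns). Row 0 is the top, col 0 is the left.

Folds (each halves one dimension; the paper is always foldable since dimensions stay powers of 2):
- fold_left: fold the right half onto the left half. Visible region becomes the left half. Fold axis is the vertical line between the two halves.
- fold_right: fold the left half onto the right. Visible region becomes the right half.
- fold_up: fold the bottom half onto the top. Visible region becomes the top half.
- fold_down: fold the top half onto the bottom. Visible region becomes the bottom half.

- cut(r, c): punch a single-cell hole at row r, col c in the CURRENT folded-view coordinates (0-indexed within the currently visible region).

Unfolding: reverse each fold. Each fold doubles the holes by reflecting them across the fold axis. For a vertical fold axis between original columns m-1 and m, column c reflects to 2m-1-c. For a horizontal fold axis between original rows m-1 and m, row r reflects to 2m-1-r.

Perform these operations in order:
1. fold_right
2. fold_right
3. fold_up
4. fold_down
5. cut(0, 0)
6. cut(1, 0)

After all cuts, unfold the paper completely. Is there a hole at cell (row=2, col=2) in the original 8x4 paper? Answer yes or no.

Op 1 fold_right: fold axis v@2; visible region now rows[0,8) x cols[2,4) = 8x2
Op 2 fold_right: fold axis v@3; visible region now rows[0,8) x cols[3,4) = 8x1
Op 3 fold_up: fold axis h@4; visible region now rows[0,4) x cols[3,4) = 4x1
Op 4 fold_down: fold axis h@2; visible region now rows[2,4) x cols[3,4) = 2x1
Op 5 cut(0, 0): punch at orig (2,3); cuts so far [(2, 3)]; region rows[2,4) x cols[3,4) = 2x1
Op 6 cut(1, 0): punch at orig (3,3); cuts so far [(2, 3), (3, 3)]; region rows[2,4) x cols[3,4) = 2x1
Unfold 1 (reflect across h@2): 4 holes -> [(0, 3), (1, 3), (2, 3), (3, 3)]
Unfold 2 (reflect across h@4): 8 holes -> [(0, 3), (1, 3), (2, 3), (3, 3), (4, 3), (5, 3), (6, 3), (7, 3)]
Unfold 3 (reflect across v@3): 16 holes -> [(0, 2), (0, 3), (1, 2), (1, 3), (2, 2), (2, 3), (3, 2), (3, 3), (4, 2), (4, 3), (5, 2), (5, 3), (6, 2), (6, 3), (7, 2), (7, 3)]
Unfold 4 (reflect across v@2): 32 holes -> [(0, 0), (0, 1), (0, 2), (0, 3), (1, 0), (1, 1), (1, 2), (1, 3), (2, 0), (2, 1), (2, 2), (2, 3), (3, 0), (3, 1), (3, 2), (3, 3), (4, 0), (4, 1), (4, 2), (4, 3), (5, 0), (5, 1), (5, 2), (5, 3), (6, 0), (6, 1), (6, 2), (6, 3), (7, 0), (7, 1), (7, 2), (7, 3)]
Holes: [(0, 0), (0, 1), (0, 2), (0, 3), (1, 0), (1, 1), (1, 2), (1, 3), (2, 0), (2, 1), (2, 2), (2, 3), (3, 0), (3, 1), (3, 2), (3, 3), (4, 0), (4, 1), (4, 2), (4, 3), (5, 0), (5, 1), (5, 2), (5, 3), (6, 0), (6, 1), (6, 2), (6, 3), (7, 0), (7, 1), (7, 2), (7, 3)]

Answer: yes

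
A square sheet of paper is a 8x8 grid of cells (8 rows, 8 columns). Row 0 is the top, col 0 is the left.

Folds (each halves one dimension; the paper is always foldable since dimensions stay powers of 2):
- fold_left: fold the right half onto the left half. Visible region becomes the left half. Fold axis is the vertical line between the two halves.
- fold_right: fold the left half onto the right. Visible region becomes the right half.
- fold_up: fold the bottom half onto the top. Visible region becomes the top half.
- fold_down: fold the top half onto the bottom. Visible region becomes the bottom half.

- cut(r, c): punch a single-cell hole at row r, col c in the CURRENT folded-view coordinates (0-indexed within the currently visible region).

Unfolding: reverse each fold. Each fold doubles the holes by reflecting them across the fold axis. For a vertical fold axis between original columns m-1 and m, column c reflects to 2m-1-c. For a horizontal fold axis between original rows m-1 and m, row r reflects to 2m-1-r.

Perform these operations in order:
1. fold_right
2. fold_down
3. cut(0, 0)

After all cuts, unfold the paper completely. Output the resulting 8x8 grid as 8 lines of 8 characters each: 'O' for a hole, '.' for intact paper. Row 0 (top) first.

Op 1 fold_right: fold axis v@4; visible region now rows[0,8) x cols[4,8) = 8x4
Op 2 fold_down: fold axis h@4; visible region now rows[4,8) x cols[4,8) = 4x4
Op 3 cut(0, 0): punch at orig (4,4); cuts so far [(4, 4)]; region rows[4,8) x cols[4,8) = 4x4
Unfold 1 (reflect across h@4): 2 holes -> [(3, 4), (4, 4)]
Unfold 2 (reflect across v@4): 4 holes -> [(3, 3), (3, 4), (4, 3), (4, 4)]

Answer: ........
........
........
...OO...
...OO...
........
........
........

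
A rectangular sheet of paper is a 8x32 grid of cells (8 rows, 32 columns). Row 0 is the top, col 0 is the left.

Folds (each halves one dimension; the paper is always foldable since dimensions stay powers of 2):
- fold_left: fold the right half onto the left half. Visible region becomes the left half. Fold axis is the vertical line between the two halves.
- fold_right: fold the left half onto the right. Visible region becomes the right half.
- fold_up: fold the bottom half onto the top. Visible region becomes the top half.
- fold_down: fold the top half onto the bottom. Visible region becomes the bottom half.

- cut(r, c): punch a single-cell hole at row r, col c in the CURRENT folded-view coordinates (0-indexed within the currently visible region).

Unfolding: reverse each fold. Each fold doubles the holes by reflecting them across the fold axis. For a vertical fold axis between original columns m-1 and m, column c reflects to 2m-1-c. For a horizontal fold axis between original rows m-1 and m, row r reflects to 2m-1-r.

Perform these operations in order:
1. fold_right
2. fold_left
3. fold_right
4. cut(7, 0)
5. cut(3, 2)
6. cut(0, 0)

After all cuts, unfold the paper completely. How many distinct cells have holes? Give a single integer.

Op 1 fold_right: fold axis v@16; visible region now rows[0,8) x cols[16,32) = 8x16
Op 2 fold_left: fold axis v@24; visible region now rows[0,8) x cols[16,24) = 8x8
Op 3 fold_right: fold axis v@20; visible region now rows[0,8) x cols[20,24) = 8x4
Op 4 cut(7, 0): punch at orig (7,20); cuts so far [(7, 20)]; region rows[0,8) x cols[20,24) = 8x4
Op 5 cut(3, 2): punch at orig (3,22); cuts so far [(3, 22), (7, 20)]; region rows[0,8) x cols[20,24) = 8x4
Op 6 cut(0, 0): punch at orig (0,20); cuts so far [(0, 20), (3, 22), (7, 20)]; region rows[0,8) x cols[20,24) = 8x4
Unfold 1 (reflect across v@20): 6 holes -> [(0, 19), (0, 20), (3, 17), (3, 22), (7, 19), (7, 20)]
Unfold 2 (reflect across v@24): 12 holes -> [(0, 19), (0, 20), (0, 27), (0, 28), (3, 17), (3, 22), (3, 25), (3, 30), (7, 19), (7, 20), (7, 27), (7, 28)]
Unfold 3 (reflect across v@16): 24 holes -> [(0, 3), (0, 4), (0, 11), (0, 12), (0, 19), (0, 20), (0, 27), (0, 28), (3, 1), (3, 6), (3, 9), (3, 14), (3, 17), (3, 22), (3, 25), (3, 30), (7, 3), (7, 4), (7, 11), (7, 12), (7, 19), (7, 20), (7, 27), (7, 28)]

Answer: 24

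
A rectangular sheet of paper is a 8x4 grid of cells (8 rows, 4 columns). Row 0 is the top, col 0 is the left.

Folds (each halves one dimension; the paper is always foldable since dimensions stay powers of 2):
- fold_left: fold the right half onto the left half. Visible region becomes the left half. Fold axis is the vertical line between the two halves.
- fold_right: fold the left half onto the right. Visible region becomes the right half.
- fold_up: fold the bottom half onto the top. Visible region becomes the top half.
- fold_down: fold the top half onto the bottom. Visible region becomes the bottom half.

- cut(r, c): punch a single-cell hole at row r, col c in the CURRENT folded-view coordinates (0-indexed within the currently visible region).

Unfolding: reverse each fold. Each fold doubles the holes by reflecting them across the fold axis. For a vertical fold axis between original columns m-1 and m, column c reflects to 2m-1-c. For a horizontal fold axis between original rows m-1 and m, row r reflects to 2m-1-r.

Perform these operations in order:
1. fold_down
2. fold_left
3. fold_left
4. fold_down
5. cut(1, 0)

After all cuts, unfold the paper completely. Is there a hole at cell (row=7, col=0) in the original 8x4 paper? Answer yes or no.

Answer: yes

Derivation:
Op 1 fold_down: fold axis h@4; visible region now rows[4,8) x cols[0,4) = 4x4
Op 2 fold_left: fold axis v@2; visible region now rows[4,8) x cols[0,2) = 4x2
Op 3 fold_left: fold axis v@1; visible region now rows[4,8) x cols[0,1) = 4x1
Op 4 fold_down: fold axis h@6; visible region now rows[6,8) x cols[0,1) = 2x1
Op 5 cut(1, 0): punch at orig (7,0); cuts so far [(7, 0)]; region rows[6,8) x cols[0,1) = 2x1
Unfold 1 (reflect across h@6): 2 holes -> [(4, 0), (7, 0)]
Unfold 2 (reflect across v@1): 4 holes -> [(4, 0), (4, 1), (7, 0), (7, 1)]
Unfold 3 (reflect across v@2): 8 holes -> [(4, 0), (4, 1), (4, 2), (4, 3), (7, 0), (7, 1), (7, 2), (7, 3)]
Unfold 4 (reflect across h@4): 16 holes -> [(0, 0), (0, 1), (0, 2), (0, 3), (3, 0), (3, 1), (3, 2), (3, 3), (4, 0), (4, 1), (4, 2), (4, 3), (7, 0), (7, 1), (7, 2), (7, 3)]
Holes: [(0, 0), (0, 1), (0, 2), (0, 3), (3, 0), (3, 1), (3, 2), (3, 3), (4, 0), (4, 1), (4, 2), (4, 3), (7, 0), (7, 1), (7, 2), (7, 3)]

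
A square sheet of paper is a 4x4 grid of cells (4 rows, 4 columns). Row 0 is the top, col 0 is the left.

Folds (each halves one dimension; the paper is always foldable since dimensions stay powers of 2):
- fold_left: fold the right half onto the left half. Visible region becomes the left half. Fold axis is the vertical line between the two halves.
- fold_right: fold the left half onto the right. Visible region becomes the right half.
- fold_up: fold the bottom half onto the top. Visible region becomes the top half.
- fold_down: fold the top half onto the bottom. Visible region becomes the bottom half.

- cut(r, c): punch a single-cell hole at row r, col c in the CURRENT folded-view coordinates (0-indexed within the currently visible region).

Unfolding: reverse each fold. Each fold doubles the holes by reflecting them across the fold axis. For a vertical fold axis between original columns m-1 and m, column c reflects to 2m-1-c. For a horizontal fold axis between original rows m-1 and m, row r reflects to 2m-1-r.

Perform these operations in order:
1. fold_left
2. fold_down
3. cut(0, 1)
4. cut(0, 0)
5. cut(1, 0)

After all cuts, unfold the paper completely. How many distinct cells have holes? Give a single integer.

Op 1 fold_left: fold axis v@2; visible region now rows[0,4) x cols[0,2) = 4x2
Op 2 fold_down: fold axis h@2; visible region now rows[2,4) x cols[0,2) = 2x2
Op 3 cut(0, 1): punch at orig (2,1); cuts so far [(2, 1)]; region rows[2,4) x cols[0,2) = 2x2
Op 4 cut(0, 0): punch at orig (2,0); cuts so far [(2, 0), (2, 1)]; region rows[2,4) x cols[0,2) = 2x2
Op 5 cut(1, 0): punch at orig (3,0); cuts so far [(2, 0), (2, 1), (3, 0)]; region rows[2,4) x cols[0,2) = 2x2
Unfold 1 (reflect across h@2): 6 holes -> [(0, 0), (1, 0), (1, 1), (2, 0), (2, 1), (3, 0)]
Unfold 2 (reflect across v@2): 12 holes -> [(0, 0), (0, 3), (1, 0), (1, 1), (1, 2), (1, 3), (2, 0), (2, 1), (2, 2), (2, 3), (3, 0), (3, 3)]

Answer: 12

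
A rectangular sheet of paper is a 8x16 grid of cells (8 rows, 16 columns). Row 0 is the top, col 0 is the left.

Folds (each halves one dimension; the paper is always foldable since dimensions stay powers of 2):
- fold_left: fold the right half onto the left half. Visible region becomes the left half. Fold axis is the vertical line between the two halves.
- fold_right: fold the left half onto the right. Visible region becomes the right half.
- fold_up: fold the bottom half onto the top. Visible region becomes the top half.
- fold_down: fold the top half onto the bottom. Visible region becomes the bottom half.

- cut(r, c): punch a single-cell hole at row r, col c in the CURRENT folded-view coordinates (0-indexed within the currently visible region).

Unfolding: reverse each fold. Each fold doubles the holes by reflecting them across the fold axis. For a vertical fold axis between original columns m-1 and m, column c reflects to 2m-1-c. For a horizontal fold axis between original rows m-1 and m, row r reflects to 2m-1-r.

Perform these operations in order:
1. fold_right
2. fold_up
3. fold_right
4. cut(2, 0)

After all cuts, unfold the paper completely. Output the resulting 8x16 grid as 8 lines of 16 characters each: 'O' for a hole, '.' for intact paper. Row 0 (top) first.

Answer: ................
................
...OO......OO...
................
................
...OO......OO...
................
................

Derivation:
Op 1 fold_right: fold axis v@8; visible region now rows[0,8) x cols[8,16) = 8x8
Op 2 fold_up: fold axis h@4; visible region now rows[0,4) x cols[8,16) = 4x8
Op 3 fold_right: fold axis v@12; visible region now rows[0,4) x cols[12,16) = 4x4
Op 4 cut(2, 0): punch at orig (2,12); cuts so far [(2, 12)]; region rows[0,4) x cols[12,16) = 4x4
Unfold 1 (reflect across v@12): 2 holes -> [(2, 11), (2, 12)]
Unfold 2 (reflect across h@4): 4 holes -> [(2, 11), (2, 12), (5, 11), (5, 12)]
Unfold 3 (reflect across v@8): 8 holes -> [(2, 3), (2, 4), (2, 11), (2, 12), (5, 3), (5, 4), (5, 11), (5, 12)]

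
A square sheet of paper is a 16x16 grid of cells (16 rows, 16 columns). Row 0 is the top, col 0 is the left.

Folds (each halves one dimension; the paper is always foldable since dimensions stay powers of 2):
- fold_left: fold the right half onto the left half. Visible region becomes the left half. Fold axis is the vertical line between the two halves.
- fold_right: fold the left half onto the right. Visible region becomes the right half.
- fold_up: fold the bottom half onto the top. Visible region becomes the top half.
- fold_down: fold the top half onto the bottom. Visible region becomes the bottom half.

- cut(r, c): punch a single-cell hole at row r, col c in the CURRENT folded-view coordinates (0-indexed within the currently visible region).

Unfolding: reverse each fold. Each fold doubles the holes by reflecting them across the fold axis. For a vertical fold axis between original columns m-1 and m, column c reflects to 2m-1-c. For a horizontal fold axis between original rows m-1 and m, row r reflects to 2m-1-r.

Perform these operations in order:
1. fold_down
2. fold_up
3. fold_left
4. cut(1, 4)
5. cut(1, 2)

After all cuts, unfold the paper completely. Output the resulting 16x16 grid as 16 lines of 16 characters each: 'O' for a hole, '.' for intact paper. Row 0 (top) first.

Op 1 fold_down: fold axis h@8; visible region now rows[8,16) x cols[0,16) = 8x16
Op 2 fold_up: fold axis h@12; visible region now rows[8,12) x cols[0,16) = 4x16
Op 3 fold_left: fold axis v@8; visible region now rows[8,12) x cols[0,8) = 4x8
Op 4 cut(1, 4): punch at orig (9,4); cuts so far [(9, 4)]; region rows[8,12) x cols[0,8) = 4x8
Op 5 cut(1, 2): punch at orig (9,2); cuts so far [(9, 2), (9, 4)]; region rows[8,12) x cols[0,8) = 4x8
Unfold 1 (reflect across v@8): 4 holes -> [(9, 2), (9, 4), (9, 11), (9, 13)]
Unfold 2 (reflect across h@12): 8 holes -> [(9, 2), (9, 4), (9, 11), (9, 13), (14, 2), (14, 4), (14, 11), (14, 13)]
Unfold 3 (reflect across h@8): 16 holes -> [(1, 2), (1, 4), (1, 11), (1, 13), (6, 2), (6, 4), (6, 11), (6, 13), (9, 2), (9, 4), (9, 11), (9, 13), (14, 2), (14, 4), (14, 11), (14, 13)]

Answer: ................
..O.O......O.O..
................
................
................
................
..O.O......O.O..
................
................
..O.O......O.O..
................
................
................
................
..O.O......O.O..
................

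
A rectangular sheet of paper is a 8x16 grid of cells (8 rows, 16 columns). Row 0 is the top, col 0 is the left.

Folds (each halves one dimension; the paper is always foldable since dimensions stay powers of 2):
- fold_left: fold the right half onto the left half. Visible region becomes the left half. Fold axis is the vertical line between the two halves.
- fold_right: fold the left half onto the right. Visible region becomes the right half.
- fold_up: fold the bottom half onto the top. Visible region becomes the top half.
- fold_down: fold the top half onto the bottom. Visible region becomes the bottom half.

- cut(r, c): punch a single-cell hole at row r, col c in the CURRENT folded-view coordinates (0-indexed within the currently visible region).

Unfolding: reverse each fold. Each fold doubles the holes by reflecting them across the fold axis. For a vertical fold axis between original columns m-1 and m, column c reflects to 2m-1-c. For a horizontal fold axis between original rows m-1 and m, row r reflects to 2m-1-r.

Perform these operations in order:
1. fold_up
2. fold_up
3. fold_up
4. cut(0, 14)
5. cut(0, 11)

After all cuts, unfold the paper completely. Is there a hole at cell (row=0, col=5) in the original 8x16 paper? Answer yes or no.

Answer: no

Derivation:
Op 1 fold_up: fold axis h@4; visible region now rows[0,4) x cols[0,16) = 4x16
Op 2 fold_up: fold axis h@2; visible region now rows[0,2) x cols[0,16) = 2x16
Op 3 fold_up: fold axis h@1; visible region now rows[0,1) x cols[0,16) = 1x16
Op 4 cut(0, 14): punch at orig (0,14); cuts so far [(0, 14)]; region rows[0,1) x cols[0,16) = 1x16
Op 5 cut(0, 11): punch at orig (0,11); cuts so far [(0, 11), (0, 14)]; region rows[0,1) x cols[0,16) = 1x16
Unfold 1 (reflect across h@1): 4 holes -> [(0, 11), (0, 14), (1, 11), (1, 14)]
Unfold 2 (reflect across h@2): 8 holes -> [(0, 11), (0, 14), (1, 11), (1, 14), (2, 11), (2, 14), (3, 11), (3, 14)]
Unfold 3 (reflect across h@4): 16 holes -> [(0, 11), (0, 14), (1, 11), (1, 14), (2, 11), (2, 14), (3, 11), (3, 14), (4, 11), (4, 14), (5, 11), (5, 14), (6, 11), (6, 14), (7, 11), (7, 14)]
Holes: [(0, 11), (0, 14), (1, 11), (1, 14), (2, 11), (2, 14), (3, 11), (3, 14), (4, 11), (4, 14), (5, 11), (5, 14), (6, 11), (6, 14), (7, 11), (7, 14)]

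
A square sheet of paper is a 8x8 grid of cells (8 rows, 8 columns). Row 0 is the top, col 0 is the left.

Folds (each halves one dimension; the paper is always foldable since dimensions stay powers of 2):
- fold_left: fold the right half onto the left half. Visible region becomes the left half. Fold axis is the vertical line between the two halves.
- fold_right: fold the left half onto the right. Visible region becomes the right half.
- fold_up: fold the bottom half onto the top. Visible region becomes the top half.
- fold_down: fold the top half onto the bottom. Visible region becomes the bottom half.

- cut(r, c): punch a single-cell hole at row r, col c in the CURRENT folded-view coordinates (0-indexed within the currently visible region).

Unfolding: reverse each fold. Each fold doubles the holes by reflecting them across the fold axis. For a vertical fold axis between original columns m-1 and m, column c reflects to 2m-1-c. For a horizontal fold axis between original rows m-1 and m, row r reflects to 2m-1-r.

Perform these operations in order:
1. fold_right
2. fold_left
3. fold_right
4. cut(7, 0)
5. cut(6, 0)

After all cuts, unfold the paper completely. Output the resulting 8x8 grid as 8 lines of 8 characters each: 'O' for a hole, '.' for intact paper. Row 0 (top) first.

Op 1 fold_right: fold axis v@4; visible region now rows[0,8) x cols[4,8) = 8x4
Op 2 fold_left: fold axis v@6; visible region now rows[0,8) x cols[4,6) = 8x2
Op 3 fold_right: fold axis v@5; visible region now rows[0,8) x cols[5,6) = 8x1
Op 4 cut(7, 0): punch at orig (7,5); cuts so far [(7, 5)]; region rows[0,8) x cols[5,6) = 8x1
Op 5 cut(6, 0): punch at orig (6,5); cuts so far [(6, 5), (7, 5)]; region rows[0,8) x cols[5,6) = 8x1
Unfold 1 (reflect across v@5): 4 holes -> [(6, 4), (6, 5), (7, 4), (7, 5)]
Unfold 2 (reflect across v@6): 8 holes -> [(6, 4), (6, 5), (6, 6), (6, 7), (7, 4), (7, 5), (7, 6), (7, 7)]
Unfold 3 (reflect across v@4): 16 holes -> [(6, 0), (6, 1), (6, 2), (6, 3), (6, 4), (6, 5), (6, 6), (6, 7), (7, 0), (7, 1), (7, 2), (7, 3), (7, 4), (7, 5), (7, 6), (7, 7)]

Answer: ........
........
........
........
........
........
OOOOOOOO
OOOOOOOO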